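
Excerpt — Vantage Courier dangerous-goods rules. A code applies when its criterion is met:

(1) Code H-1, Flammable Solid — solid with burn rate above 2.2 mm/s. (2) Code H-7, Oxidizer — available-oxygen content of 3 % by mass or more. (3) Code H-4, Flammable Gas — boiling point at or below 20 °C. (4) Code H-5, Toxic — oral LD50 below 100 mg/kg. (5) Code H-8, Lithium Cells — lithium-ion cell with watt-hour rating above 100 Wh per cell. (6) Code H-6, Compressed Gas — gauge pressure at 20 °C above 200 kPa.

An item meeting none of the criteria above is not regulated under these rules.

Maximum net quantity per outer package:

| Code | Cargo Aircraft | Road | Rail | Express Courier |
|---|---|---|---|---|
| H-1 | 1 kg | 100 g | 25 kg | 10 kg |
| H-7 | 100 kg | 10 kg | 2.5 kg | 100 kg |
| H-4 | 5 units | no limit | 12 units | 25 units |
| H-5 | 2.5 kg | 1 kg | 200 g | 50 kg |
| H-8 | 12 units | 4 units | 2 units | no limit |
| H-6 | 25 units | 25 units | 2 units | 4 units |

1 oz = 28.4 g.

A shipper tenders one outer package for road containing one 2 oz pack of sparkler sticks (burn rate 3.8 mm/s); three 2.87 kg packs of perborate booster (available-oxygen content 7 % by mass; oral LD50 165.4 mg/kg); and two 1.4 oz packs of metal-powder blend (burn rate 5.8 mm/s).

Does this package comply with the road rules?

Sparkler sticks: burn rate 3.8 mm/s > 2.2 mm/s → Code H-1 (Flammable Solid).
Perborate booster: available-oxygen content 7 % by mass ≥ 3 % by mass → Code H-7 (Oxidizer).
Metal-powder blend: burn rate 5.8 mm/s > 2.2 mm/s → Code H-1 (Flammable Solid).
Total Code H-1: (one 2 oz pack = 56.8 g) + (two 1.4 oz packs = 79.52 g) = 136.32 g.
136.32 g exceeds the road limit of 100 g for Code H-1.
Code H-7 quantity: three 2.87 kg packs = 8.61 kg.
8.61 kg ≤ 10 kg (road limit, Code H-7) — within limit.

No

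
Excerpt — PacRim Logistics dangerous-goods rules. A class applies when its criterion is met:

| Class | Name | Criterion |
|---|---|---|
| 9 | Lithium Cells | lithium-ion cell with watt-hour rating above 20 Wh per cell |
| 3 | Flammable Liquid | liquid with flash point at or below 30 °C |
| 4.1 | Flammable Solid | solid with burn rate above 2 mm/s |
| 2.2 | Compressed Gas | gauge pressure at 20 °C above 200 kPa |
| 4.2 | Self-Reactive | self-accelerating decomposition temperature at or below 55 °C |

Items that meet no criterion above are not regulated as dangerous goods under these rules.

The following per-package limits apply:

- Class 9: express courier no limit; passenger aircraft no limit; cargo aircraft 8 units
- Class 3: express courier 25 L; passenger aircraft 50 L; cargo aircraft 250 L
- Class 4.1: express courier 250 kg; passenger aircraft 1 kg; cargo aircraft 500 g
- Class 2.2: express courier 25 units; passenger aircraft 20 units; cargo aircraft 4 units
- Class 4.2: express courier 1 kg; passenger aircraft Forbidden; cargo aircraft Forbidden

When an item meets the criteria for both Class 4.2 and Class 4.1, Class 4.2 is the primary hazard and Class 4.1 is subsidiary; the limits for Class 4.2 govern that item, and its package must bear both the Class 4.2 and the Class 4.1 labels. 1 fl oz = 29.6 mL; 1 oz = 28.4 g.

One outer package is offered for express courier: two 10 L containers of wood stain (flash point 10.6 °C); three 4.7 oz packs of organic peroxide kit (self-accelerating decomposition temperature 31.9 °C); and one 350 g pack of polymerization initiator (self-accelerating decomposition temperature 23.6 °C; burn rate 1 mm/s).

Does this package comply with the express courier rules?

Wood stain: flash point 10.6 °C ≤ 30 °C → Class 3 (Flammable Liquid).
Self-accelerating decomposition temperature 31.9 °C meets the Class 4.2 criterion (Self-Reactive), so the organic peroxide kit is Class 4.2.
With self-accelerating decomposition temperature 23.6 °C (≤ 55 °C), the polymerization initiator falls in Class 4.2.
Total Class 4.2: (three 4.7 oz packs = 400.44 g) + 350 g = 750.44 g.
750.44 g is within the express courier limit of 1 kg for Class 4.2.
Class 3 quantity: two 10 L containers = 20 L.
20 L ≤ 25 L (express courier limit, Class 3) — within limit.
Every hazard class is within its express courier limit and no segregation rule is violated.

Yes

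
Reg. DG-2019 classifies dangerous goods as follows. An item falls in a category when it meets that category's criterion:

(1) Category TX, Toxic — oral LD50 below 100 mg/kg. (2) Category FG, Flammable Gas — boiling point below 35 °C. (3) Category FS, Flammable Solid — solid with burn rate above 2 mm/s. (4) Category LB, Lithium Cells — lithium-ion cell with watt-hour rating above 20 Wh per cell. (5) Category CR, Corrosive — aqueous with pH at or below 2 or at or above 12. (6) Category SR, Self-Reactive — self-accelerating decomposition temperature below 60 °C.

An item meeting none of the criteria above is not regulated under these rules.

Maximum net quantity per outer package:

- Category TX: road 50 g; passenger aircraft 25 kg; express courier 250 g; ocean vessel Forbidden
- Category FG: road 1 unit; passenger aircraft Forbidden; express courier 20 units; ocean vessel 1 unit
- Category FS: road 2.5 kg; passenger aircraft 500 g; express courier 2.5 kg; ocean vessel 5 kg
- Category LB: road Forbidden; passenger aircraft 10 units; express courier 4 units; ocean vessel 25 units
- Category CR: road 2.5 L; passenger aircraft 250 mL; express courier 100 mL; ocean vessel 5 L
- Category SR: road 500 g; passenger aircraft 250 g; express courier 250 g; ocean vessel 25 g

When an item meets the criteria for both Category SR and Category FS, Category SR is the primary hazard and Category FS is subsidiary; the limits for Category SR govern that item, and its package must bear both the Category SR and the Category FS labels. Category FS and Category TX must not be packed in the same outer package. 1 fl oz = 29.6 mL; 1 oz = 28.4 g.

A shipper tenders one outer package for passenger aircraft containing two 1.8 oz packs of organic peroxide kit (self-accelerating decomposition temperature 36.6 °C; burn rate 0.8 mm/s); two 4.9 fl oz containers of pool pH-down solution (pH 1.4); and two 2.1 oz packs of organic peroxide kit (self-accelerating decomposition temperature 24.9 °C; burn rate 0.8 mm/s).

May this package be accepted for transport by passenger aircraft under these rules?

Organic peroxide kit: self-accelerating decomposition temperature 36.6 °C < 60 °C → Category SR (Self-Reactive).
pH 1.4 meets the Category CR criterion (Corrosive), so the pool pH-down solution is Category CR.
The organic peroxide kit has self-accelerating decomposition temperature 24.9 °C, which is < 60 °C, so it is Category SR (Self-Reactive).
Category SR net quantity: (two 1.8 oz packs = 102.24 g) + (two 2.1 oz packs = 119.28 g) = 221.52 g.
That is within the Category SR passenger aircraft limit of 250 g.
Category CR quantity: two 4.9 fl oz containers = 290.08 mL.
290.08 mL exceeds the passenger aircraft limit of 250 mL for Category CR.
The segregation rule (Category FS with Category TX) does not apply to Category SR with Category CR.

No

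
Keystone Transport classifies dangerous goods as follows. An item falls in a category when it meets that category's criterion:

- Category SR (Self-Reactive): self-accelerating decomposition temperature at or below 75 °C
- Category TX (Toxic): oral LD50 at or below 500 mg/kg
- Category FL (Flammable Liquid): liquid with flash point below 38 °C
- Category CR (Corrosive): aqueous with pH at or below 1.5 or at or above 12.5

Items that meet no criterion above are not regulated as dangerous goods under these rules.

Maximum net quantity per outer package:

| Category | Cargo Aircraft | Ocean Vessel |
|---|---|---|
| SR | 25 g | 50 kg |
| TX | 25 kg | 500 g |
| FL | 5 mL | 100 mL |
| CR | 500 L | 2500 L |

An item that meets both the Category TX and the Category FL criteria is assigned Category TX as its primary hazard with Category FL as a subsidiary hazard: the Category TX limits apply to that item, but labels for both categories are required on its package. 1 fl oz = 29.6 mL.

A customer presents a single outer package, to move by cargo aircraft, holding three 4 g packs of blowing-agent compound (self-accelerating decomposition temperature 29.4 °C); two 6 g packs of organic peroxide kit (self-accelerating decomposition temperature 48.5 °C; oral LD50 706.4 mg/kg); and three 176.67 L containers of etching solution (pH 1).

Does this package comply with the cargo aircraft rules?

Blowing-agent compound: self-accelerating decomposition temperature 29.4 °C ≤ 75 °C → Category SR (Self-Reactive).
Self-accelerating decomposition temperature 48.5 °C meets the Category SR criterion (Self-Reactive), so the organic peroxide kit is Category SR.
Etching solution: pH 1 ≤ 1.5 → Category CR (Corrosive).
Category SR net quantity: (three 4 g packs = 12 g) + (two 6 g packs = 12 g) = 24 g.
That is within the Category SR cargo aircraft limit of 25 g.
Category CR quantity: three 176.67 L containers = 530.01 L.
530.01 L > 500 L (cargo aircraft limit, Category CR) — over the limit.

No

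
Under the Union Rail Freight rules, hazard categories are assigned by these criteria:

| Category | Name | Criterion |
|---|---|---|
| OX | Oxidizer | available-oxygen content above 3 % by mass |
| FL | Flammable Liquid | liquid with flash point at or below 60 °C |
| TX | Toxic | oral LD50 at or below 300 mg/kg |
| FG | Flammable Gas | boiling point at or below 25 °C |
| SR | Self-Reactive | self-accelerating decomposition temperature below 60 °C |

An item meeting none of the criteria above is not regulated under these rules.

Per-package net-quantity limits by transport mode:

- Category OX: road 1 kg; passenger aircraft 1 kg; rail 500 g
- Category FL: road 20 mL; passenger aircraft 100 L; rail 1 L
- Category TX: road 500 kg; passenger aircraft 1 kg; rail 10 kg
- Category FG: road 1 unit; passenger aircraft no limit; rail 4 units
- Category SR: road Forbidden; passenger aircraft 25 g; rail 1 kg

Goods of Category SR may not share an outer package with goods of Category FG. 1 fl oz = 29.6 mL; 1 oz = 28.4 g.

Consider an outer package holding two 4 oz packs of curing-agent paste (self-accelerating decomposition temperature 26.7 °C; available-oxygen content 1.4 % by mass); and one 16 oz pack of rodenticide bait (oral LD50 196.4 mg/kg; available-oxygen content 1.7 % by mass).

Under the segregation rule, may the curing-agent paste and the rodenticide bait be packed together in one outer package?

Curing-agent paste: self-accelerating decomposition temperature 26.7 °C < 60 °C → Category SR (Self-Reactive).
The rodenticide bait has oral LD50 196.4 mg/kg, which is ≤ 300 mg/kg, so it is Category TX (Toxic).
No segregation rule bars Category SR with Category TX.

Yes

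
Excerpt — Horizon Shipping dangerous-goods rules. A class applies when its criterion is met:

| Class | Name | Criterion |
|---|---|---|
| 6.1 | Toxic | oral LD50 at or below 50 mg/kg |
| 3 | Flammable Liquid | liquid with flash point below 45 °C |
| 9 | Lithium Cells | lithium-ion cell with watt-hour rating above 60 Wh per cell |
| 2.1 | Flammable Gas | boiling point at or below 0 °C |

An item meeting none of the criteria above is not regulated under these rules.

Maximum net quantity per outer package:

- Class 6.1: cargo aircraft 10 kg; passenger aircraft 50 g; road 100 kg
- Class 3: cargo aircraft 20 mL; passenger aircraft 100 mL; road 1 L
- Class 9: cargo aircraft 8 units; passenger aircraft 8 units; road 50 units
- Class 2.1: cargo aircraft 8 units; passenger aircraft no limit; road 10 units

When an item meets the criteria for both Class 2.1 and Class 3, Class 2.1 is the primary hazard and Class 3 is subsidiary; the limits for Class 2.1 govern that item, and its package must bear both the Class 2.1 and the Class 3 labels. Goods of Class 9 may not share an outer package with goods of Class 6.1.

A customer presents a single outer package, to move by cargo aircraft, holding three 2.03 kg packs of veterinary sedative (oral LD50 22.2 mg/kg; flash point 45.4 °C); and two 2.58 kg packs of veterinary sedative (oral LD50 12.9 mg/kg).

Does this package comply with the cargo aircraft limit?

No

Oral LD50 22.2 mg/kg meets the Class 6.1 criterion (Toxic), so the veterinary sedative is Class 6.1.
With oral LD50 12.9 mg/kg (≤ 50 mg/kg), the veterinary sedative falls in Class 6.1.
Class 6.1 net quantity: (three 2.03 kg packs = 6.09 kg) + (two 2.58 kg packs = 5.16 kg) = 11.25 kg.
11.25 kg > 10 kg (cargo aircraft limit, Class 6.1) — over the limit.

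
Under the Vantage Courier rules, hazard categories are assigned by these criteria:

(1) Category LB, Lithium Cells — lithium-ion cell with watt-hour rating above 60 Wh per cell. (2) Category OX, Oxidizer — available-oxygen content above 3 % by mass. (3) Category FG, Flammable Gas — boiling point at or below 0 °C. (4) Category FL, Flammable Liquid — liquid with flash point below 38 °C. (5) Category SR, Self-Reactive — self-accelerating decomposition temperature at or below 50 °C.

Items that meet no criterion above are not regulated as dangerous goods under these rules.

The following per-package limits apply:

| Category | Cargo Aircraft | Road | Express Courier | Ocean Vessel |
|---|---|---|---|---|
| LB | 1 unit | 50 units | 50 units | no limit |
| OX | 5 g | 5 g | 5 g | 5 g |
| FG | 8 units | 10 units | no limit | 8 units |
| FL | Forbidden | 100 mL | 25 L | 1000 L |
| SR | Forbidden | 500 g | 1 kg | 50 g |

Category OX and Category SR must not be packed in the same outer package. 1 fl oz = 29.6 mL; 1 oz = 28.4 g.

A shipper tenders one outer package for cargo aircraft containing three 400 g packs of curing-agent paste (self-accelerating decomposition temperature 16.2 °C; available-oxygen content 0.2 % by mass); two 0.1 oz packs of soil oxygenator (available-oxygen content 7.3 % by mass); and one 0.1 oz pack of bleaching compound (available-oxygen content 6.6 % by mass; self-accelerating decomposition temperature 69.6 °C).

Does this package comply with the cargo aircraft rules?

No

The curing-agent paste has self-accelerating decomposition temperature 16.2 °C, which is ≤ 50 °C, so it is Category SR (Self-Reactive).
The soil oxygenator has available-oxygen content 7.3 % by mass, which is > 3 % by mass, so it is Category OX (Oxidizer).
With available-oxygen content 6.6 % by mass (> 3 % by mass), the bleaching compound falls in Category OX.
Category OX net quantity: (two 0.1 oz packs = 5.68 g) + (one 0.1 oz pack = 2.84 g) = 8.52 g.
8.52 g > 5 g (cargo aircraft limit, Category OX) — over the limit.
Category SR quantity: three 400 g packs = 1.2 kg.
Category SR is Forbidden by cargo aircraft.
Category OX and Category SR may not share an outer package.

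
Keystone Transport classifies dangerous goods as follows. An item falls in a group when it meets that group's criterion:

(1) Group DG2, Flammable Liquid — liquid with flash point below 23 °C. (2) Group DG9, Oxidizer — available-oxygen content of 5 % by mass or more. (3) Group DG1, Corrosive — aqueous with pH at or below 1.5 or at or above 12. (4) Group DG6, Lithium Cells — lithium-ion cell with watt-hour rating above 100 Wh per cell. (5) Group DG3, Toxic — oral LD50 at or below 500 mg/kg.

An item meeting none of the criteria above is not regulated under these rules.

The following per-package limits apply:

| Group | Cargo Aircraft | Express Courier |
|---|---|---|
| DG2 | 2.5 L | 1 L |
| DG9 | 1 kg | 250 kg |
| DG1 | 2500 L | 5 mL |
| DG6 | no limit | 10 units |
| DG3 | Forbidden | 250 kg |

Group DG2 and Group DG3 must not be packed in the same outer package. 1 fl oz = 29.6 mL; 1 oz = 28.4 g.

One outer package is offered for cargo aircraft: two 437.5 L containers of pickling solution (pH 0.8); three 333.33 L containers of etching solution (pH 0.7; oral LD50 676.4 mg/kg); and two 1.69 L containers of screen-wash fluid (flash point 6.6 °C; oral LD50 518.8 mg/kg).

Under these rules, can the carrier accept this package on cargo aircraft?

Pickling solution: pH 0.8 ≤ 1.5 → Group DG1 (Corrosive).
Etching solution: pH 0.7 ≤ 1.5 → Group DG1 (Corrosive).
The screen-wash fluid has flash point 6.6 °C, which is < 23 °C, so it is Group DG2 (Flammable Liquid).
Group DG1 net quantity: (two 437.5 L containers = 875 L) + (three 333.33 L containers = 999.99 L) = 1874.99 L.
1874.99 L ≤ 2500 L (cargo aircraft limit, Group DG1) — within limit.
Group DG2 quantity: two 1.69 L containers = 3.38 L.
3.38 L exceeds the cargo aircraft limit of 2.5 L for Group DG2.
The segregation rule (Group DG2 with Group DG3) does not apply to Group DG1 with Group DG2.

No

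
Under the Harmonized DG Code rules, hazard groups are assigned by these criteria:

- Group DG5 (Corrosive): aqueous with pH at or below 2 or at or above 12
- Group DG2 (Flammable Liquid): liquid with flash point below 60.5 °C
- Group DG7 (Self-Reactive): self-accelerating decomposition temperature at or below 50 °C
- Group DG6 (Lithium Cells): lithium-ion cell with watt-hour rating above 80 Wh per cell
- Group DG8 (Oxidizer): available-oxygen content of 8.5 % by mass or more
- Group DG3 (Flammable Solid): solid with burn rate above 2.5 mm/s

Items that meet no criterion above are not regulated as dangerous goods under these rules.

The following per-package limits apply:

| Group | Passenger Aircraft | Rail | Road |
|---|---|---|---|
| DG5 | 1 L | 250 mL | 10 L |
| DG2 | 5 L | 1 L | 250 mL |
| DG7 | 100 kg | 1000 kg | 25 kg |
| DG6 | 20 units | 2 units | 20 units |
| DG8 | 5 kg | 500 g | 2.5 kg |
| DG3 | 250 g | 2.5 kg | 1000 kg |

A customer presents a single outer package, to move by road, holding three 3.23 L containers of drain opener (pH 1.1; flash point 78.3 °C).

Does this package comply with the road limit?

Drain opener: pH 1.1 ≤ 2 → Group DG5 (Corrosive).
Group DG5 quantity: three 3.23 L containers = 9.69 L.
9.69 L is within the road limit of 10 L for Group DG5.

Yes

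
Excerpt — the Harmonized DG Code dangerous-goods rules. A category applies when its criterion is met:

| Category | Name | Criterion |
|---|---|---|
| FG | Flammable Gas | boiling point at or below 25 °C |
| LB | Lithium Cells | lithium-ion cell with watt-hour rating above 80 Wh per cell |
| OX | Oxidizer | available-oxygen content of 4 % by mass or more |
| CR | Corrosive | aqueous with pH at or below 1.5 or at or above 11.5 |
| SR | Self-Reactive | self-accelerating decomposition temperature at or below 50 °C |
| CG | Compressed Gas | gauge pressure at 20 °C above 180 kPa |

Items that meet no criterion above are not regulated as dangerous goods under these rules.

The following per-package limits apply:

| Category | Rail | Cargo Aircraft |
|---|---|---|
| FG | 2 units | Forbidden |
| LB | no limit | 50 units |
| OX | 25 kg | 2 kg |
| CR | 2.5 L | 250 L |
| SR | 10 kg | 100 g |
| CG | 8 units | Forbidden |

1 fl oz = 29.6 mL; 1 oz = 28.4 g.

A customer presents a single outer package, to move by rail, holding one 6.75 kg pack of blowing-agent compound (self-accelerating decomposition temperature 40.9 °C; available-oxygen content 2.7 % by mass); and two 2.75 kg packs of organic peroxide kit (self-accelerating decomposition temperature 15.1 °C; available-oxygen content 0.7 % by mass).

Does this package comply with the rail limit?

Self-accelerating decomposition temperature 40.9 °C meets the Category SR criterion (Self-Reactive), so the blowing-agent compound is Category SR.
Self-accelerating decomposition temperature 15.1 °C meets the Category SR criterion (Self-Reactive), so the organic peroxide kit is Category SR.
Category SR net quantity: 6.75 kg + (two 2.75 kg packs = 5.5 kg) = 12.25 kg.
12.25 kg > 10 kg (rail limit, Category SR) — over the limit.

No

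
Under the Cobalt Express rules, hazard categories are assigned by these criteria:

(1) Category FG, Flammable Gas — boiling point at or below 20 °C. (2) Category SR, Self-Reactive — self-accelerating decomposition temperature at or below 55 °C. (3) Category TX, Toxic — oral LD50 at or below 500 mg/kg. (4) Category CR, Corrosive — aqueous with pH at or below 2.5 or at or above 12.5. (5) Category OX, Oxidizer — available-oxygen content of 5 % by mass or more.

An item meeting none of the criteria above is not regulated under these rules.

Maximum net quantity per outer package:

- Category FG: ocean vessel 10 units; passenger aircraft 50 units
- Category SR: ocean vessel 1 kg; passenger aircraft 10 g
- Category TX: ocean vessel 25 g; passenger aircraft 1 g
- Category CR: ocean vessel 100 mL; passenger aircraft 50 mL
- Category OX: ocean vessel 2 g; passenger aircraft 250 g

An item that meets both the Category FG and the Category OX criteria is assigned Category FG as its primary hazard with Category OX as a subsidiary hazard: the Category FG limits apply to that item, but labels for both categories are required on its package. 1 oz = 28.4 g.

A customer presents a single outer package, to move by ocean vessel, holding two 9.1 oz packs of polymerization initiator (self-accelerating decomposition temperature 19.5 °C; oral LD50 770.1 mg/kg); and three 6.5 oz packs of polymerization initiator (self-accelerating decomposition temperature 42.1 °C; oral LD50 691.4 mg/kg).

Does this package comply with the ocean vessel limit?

Polymerization initiator: self-accelerating decomposition temperature 19.5 °C ≤ 55 °C → Category SR (Self-Reactive).
Polymerization initiator: self-accelerating decomposition temperature 42.1 °C ≤ 55 °C → Category SR (Self-Reactive).
Total Category SR: (two 9.1 oz packs = 516.88 g) + (three 6.5 oz packs = 553.8 g) = 1070.68 g.
1070.68 g exceeds the ocean vessel limit of 1 kg for Category SR.

No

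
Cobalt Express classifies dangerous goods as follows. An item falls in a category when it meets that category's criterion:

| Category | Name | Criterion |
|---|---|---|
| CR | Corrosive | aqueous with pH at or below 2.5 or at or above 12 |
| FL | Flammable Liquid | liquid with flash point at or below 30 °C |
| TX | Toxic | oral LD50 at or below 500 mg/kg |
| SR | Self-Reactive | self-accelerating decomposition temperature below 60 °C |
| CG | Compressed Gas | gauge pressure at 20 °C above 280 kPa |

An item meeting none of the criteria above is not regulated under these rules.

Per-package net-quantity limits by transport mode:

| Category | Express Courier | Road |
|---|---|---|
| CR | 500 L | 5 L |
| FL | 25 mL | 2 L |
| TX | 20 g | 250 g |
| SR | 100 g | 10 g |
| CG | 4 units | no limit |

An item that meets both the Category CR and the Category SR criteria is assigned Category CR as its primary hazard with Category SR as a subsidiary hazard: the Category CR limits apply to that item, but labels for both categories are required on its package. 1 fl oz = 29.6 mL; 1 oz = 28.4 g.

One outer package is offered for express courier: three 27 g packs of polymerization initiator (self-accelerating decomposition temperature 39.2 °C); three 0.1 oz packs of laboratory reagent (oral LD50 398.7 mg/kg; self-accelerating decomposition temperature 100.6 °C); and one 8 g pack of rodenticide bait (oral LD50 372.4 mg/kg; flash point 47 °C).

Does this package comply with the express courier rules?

Self-accelerating decomposition temperature 39.2 °C meets the Category SR criterion (Self-Reactive), so the polymerization initiator is Category SR.
With oral LD50 398.7 mg/kg (≤ 500 mg/kg), the laboratory reagent falls in Category TX.
Oral LD50 372.4 mg/kg meets the Category TX criterion (Toxic), so the rodenticide bait is Category TX.
Category TX net quantity: (three 0.1 oz packs = 8.52 g) + 8 g = 16.52 g.
16.52 g ≤ 20 g (express courier limit, Category TX) — within limit.
Category SR quantity: three 27 g packs = 81 g.
81 g is within the express courier limit of 100 g for Category SR.
Every hazard category is within its express courier limit and no segregation rule is violated.

Yes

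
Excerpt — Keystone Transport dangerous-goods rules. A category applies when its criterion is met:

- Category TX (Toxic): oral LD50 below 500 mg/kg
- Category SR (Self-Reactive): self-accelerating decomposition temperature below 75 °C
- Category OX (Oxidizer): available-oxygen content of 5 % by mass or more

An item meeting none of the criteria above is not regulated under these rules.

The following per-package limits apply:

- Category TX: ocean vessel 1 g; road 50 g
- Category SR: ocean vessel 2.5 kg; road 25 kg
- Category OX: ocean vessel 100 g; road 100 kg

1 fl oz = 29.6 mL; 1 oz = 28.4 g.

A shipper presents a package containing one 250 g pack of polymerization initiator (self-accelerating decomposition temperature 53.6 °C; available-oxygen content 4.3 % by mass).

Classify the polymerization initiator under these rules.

The polymerization initiator has self-accelerating decomposition temperature 53.6 °C, which is < 75 °C, so it is Category SR (Self-Reactive).

Category SR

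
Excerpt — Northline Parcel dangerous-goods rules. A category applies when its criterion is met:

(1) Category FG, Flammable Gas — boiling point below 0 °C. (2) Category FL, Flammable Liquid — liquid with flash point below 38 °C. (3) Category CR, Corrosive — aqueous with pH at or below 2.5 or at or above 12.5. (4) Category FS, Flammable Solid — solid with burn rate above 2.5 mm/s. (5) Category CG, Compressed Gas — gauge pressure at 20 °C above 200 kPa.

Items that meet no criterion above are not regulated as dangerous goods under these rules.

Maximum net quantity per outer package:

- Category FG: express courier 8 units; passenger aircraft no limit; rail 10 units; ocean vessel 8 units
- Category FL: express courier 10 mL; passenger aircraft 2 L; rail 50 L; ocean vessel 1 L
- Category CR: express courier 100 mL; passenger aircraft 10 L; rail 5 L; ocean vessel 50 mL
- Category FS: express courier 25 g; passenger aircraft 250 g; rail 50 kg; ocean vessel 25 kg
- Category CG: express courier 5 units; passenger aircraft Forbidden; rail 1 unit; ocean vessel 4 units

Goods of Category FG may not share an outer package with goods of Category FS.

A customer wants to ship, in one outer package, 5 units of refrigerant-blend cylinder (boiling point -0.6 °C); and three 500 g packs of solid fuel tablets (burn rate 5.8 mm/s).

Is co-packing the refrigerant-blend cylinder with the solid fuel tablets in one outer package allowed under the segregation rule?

With boiling point -0.6 °C (< 0 °C), the refrigerant-blend cylinder falls in Category FG.
Burn rate 5.8 mm/s meets the Category FS criterion (Flammable Solid), so the solid fuel tablets are Category FS.
Category FG and Category FS may not share an outer package.

No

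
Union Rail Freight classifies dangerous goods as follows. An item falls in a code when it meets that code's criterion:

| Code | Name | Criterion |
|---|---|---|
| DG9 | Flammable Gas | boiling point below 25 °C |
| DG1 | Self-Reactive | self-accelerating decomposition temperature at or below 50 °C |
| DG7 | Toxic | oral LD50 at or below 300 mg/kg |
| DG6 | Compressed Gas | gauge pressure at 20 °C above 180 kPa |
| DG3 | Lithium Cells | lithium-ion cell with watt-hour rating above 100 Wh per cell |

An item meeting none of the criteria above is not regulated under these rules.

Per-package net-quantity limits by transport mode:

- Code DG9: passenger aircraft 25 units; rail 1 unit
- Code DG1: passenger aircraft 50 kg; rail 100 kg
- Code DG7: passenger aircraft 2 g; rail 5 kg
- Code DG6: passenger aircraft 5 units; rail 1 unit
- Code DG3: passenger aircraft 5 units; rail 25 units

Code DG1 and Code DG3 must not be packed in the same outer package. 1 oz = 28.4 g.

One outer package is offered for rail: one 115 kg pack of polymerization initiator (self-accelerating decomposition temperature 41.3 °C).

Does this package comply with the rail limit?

Polymerization initiator: self-accelerating decomposition temperature 41.3 °C ≤ 50 °C → Code DG1 (Self-Reactive).
Code DG1 quantity: 115 kg.
115 kg > 100 kg (rail limit, Code DG1) — over the limit.

No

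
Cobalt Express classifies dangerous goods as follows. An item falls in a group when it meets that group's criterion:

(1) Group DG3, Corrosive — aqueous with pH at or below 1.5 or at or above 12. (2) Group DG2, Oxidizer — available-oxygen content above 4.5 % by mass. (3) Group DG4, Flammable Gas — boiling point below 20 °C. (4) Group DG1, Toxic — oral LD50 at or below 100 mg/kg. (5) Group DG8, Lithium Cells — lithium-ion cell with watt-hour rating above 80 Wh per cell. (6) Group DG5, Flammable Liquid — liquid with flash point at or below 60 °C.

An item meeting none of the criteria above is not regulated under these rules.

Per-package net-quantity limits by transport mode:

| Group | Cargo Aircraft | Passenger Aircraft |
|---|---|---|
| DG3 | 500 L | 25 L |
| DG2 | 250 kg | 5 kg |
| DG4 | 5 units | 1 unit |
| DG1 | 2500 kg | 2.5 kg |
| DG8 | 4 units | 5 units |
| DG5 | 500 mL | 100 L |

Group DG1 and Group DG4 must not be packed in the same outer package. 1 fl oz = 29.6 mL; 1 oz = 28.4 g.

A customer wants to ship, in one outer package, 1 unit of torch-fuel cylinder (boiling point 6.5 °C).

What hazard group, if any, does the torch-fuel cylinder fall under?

With boiling point 6.5 °C (< 20 °C), the torch-fuel cylinder falls in Group DG4.

Group DG4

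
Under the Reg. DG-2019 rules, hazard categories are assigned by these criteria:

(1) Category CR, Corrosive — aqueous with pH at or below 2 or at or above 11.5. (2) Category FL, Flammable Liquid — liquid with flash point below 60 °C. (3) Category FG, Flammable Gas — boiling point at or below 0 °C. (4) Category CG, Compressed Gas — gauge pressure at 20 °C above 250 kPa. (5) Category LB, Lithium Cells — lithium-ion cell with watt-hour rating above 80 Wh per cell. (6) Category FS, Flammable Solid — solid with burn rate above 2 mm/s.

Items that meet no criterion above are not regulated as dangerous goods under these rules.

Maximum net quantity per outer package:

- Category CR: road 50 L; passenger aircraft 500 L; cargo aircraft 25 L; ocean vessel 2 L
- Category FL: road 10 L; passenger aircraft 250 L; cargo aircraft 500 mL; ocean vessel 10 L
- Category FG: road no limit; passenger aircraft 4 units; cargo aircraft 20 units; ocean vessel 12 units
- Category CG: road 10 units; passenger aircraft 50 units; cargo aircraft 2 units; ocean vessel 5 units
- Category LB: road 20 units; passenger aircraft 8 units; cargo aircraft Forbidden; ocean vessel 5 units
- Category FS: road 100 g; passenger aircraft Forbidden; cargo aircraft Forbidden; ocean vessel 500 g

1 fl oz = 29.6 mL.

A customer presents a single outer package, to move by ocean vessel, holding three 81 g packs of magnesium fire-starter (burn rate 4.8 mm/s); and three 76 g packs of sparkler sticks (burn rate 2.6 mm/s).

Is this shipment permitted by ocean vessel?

Yes

The magnesium fire-starter has burn rate 4.8 mm/s, which is > 2 mm/s, so it is Category FS (Flammable Solid).
With burn rate 2.6 mm/s (> 2 mm/s), the sparkler sticks fall in Category FS.
Category FS net quantity: (three 81 g packs = 243 g) + (three 76 g packs = 228 g) = 471 g.
471 g is within the ocean vessel limit of 500 g for Category FS.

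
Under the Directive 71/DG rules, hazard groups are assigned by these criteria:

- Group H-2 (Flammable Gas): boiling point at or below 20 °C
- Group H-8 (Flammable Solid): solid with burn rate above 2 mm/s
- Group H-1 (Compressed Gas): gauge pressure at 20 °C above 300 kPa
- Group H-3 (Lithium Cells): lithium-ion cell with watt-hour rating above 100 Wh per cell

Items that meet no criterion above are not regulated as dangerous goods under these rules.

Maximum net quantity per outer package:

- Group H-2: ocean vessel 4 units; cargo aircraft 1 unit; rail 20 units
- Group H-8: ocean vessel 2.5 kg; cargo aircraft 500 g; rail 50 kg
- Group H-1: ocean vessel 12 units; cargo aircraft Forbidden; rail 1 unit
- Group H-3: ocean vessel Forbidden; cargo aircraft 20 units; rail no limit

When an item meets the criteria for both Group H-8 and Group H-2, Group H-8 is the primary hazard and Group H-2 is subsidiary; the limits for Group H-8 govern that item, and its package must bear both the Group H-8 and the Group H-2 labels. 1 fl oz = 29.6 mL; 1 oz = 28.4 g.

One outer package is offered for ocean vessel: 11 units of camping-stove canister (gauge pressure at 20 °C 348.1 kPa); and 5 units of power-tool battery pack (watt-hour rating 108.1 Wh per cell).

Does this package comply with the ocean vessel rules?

With gauge pressure at 20 °C 348.1 kPa (> 300 kPa), the camping-stove canister falls in Group H-1.
With watt-hour rating 108.1 Wh per cell (> 100 Wh per cell), the power-tool battery pack falls in Group H-3.
Group H-3 quantity: 5 units.
Group H-3 is Forbidden by ocean vessel.
Group H-1 quantity: 11 units.
11 units is within the ocean vessel limit of 12 units for Group H-1.

No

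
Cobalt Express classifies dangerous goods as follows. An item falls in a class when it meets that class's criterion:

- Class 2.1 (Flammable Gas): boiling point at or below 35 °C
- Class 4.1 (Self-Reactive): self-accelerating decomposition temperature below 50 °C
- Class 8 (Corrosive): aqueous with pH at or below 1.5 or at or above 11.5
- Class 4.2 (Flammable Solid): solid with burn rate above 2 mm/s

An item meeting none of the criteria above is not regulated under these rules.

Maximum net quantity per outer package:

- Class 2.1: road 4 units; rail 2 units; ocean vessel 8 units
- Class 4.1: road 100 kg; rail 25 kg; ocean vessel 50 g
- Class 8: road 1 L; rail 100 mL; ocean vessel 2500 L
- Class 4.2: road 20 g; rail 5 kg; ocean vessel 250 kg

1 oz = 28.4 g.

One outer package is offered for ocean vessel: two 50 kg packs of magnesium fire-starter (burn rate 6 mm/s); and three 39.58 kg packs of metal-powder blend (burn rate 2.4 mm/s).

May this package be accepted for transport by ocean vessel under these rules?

Yes

With burn rate 6 mm/s (> 2 mm/s), the magnesium fire-starter falls in Class 4.2.
Burn rate 2.4 mm/s meets the Class 4.2 criterion (Flammable Solid), so the metal-powder blend is Class 4.2.
Class 4.2 net quantity: (two 50 kg packs = 100 kg) + (three 39.58 kg packs = 118.74 kg) = 218.74 kg.
218.74 kg is within the ocean vessel limit of 250 kg for Class 4.2.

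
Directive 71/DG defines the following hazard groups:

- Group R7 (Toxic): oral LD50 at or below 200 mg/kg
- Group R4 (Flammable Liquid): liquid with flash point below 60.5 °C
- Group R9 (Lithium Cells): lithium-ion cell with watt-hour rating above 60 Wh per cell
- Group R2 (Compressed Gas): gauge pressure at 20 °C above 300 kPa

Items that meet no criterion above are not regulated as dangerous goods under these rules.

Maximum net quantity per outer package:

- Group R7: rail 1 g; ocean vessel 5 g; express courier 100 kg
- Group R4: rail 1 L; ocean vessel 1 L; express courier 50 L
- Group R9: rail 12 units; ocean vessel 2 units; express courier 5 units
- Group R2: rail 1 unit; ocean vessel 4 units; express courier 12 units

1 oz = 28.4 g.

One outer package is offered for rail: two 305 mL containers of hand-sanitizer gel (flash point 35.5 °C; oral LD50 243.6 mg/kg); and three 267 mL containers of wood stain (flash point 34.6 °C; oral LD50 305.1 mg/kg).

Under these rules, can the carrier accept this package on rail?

Hand-sanitizer gel: flash point 35.5 °C < 60.5 °C → Group R4 (Flammable Liquid).
The wood stain has flash point 34.6 °C, which is < 60.5 °C, so it is Group R4 (Flammable Liquid).
Total Group R4: (two 305 mL containers = 610 mL) + (three 267 mL containers = 801 mL) = 1.411 L.
That exceeds the Group R4 rail limit of 1 L.

No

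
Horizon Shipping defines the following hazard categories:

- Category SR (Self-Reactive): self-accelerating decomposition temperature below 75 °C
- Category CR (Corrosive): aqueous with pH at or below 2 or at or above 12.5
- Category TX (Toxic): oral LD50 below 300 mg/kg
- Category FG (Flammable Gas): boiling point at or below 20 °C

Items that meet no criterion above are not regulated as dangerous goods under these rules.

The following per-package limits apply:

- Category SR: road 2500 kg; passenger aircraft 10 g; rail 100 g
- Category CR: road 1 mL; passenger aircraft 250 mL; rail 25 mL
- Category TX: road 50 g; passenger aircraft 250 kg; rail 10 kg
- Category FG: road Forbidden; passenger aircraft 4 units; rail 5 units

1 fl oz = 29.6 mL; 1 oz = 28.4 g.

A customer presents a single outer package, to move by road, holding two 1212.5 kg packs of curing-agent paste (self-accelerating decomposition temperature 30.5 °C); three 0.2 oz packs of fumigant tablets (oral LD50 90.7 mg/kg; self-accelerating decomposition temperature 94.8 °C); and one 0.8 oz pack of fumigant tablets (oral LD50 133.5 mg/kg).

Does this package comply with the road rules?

Self-accelerating decomposition temperature 30.5 °C meets the Category SR criterion (Self-Reactive), so the curing-agent paste is Category SR.
Oral LD50 90.7 mg/kg meets the Category TX criterion (Toxic), so the fumigant tablets are Category TX.
Fumigant tablets: oral LD50 133.5 mg/kg < 300 mg/kg → Category TX (Toxic).
Category TX net quantity: (three 0.2 oz packs = 17.04 g) + (one 0.8 oz pack = 22.72 g) = 39.76 g.
39.76 g is within the road limit of 50 g for Category TX.
Category SR quantity: two 1212.5 kg packs = 2425 kg.
That is within the Category SR road limit of 2500 kg.
Every hazard category is within its road limit and no segregation rule is violated.

Yes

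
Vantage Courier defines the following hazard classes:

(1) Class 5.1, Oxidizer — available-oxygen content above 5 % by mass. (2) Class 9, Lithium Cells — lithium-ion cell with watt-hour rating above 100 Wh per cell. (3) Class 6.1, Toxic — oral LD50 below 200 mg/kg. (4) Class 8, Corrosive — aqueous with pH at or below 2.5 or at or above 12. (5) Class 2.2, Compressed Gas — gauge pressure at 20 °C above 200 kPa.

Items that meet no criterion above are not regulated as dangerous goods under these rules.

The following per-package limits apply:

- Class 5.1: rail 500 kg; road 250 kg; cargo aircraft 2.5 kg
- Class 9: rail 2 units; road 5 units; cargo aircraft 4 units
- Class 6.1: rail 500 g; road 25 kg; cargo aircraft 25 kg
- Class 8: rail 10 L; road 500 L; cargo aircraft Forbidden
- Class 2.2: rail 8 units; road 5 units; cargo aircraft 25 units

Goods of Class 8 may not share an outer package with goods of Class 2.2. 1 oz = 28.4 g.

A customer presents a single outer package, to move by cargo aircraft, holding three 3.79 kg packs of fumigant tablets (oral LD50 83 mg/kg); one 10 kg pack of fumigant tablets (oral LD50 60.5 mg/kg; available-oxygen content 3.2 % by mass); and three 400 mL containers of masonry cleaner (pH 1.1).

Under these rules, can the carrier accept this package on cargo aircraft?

No

Oral LD50 83 mg/kg meets the Class 6.1 criterion (Toxic), so the fumigant tablets are Class 6.1.
The fumigant tablets have oral LD50 60.5 mg/kg, which is < 200 mg/kg, so they are Class 6.1 (Toxic).
The masonry cleaner has pH 1.1, which is ≤ 2.5, so it is Class 8 (Corrosive).
Class 6.1 net quantity: (three 3.79 kg packs = 11.37 kg) + 10 kg = 21.37 kg.
That is within the Class 6.1 cargo aircraft limit of 25 kg.
Class 8 quantity: three 400 mL containers = 1.2 L.
By cargo aircraft, Class 8 is Forbidden regardless of quantity.
The segregation rule (Class 8 with Class 2.2) does not apply to Class 6.1 with Class 8.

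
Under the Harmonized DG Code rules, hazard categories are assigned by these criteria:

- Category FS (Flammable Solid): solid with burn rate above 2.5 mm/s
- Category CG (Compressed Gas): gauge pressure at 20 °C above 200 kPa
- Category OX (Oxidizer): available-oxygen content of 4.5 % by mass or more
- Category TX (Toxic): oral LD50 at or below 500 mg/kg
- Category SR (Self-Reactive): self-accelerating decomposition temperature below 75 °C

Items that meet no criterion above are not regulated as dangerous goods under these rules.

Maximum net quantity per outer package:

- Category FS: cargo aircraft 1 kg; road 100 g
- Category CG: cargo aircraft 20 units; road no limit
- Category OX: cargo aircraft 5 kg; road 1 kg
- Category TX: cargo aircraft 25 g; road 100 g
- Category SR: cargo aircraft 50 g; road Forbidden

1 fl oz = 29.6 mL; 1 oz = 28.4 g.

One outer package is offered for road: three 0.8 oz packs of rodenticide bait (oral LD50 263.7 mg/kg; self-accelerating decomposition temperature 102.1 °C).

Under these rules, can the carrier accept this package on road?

Yes

Oral LD50 263.7 mg/kg meets the Category TX criterion (Toxic), so the rodenticide bait is Category TX.
Category TX quantity: three 0.8 oz packs = 68.16 g.
That is within the Category TX road limit of 100 g.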